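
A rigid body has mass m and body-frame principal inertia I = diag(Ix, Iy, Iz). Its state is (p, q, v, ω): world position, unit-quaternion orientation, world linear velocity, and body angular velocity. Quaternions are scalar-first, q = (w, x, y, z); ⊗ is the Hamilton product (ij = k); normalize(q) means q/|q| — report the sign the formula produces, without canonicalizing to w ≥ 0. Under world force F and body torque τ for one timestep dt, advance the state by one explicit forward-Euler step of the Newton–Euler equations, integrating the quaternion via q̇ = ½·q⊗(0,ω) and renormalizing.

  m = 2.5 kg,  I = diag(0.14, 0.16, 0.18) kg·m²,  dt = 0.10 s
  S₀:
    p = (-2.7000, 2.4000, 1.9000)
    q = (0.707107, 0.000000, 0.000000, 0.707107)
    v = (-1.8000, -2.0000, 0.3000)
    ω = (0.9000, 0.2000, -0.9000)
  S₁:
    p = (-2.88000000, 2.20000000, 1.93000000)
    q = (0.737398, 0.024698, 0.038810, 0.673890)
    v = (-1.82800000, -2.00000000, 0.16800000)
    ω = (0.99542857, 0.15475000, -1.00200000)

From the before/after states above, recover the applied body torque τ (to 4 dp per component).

rate change Δω = (0.09542857, -0.04525000, -0.10200000)
precession coupling = (-0.0036, 0.0324, 0.0036)
τ = I·(Δω/dt) + ω₀×(Iω₀) = (0.1300, -0.0400, -0.1800)

τ = (0.1300, -0.0400, -0.1800)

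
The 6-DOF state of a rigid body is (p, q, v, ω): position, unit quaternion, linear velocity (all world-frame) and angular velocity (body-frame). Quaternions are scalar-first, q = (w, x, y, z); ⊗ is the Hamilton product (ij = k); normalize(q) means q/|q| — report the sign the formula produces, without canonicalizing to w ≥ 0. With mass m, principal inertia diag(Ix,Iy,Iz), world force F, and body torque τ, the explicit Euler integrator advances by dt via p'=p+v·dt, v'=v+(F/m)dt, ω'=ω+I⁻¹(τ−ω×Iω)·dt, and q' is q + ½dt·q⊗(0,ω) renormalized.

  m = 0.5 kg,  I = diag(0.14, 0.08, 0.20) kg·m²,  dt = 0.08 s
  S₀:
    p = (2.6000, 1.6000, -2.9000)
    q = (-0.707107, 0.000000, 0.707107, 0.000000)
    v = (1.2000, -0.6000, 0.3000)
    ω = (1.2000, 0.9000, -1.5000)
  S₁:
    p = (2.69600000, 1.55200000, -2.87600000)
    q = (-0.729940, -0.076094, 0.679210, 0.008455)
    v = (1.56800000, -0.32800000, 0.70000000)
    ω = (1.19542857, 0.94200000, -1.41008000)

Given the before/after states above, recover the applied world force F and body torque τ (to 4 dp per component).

v₁ − v₀ = (0.36800000, 0.27200000, 0.40000000)
applied force F = (2.3000, 1.7000, 2.5000)
ω₁ − ω₀ = (-0.00457143, 0.04200000, 0.08992000)
gyro term ω₀×Iω₀ = (-0.1620, 0.1080, -0.0648)
τ = I·(Δω/dt) + ω₀×(Iω₀) = (-0.1700, 0.1500, 0.1600)

F = (2.3000, 1.7000, 2.5000)
τ = (-0.1700, 0.1500, 0.1600)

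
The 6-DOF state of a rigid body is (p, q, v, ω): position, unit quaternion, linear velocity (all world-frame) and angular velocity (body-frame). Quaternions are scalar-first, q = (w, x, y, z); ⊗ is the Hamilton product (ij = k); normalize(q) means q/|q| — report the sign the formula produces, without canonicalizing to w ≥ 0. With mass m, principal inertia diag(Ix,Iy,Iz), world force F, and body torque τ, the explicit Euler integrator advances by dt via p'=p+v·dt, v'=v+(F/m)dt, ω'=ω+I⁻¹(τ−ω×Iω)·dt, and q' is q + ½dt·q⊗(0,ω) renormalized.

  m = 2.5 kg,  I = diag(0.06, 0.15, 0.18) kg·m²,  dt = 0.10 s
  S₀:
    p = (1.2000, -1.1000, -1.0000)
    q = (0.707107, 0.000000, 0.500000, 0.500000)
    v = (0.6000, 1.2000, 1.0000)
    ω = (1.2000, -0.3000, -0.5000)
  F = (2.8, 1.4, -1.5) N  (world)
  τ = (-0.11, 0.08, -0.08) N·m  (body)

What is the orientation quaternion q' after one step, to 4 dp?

Hamilton product q⊗(0,ω) = (0.4000000, 0.7485284, 0.3878679, -0.9535535)
q' = normalize(q + ½dt·q⊗(0,ω)) = (0.7255, 0.0373, 0.5182, 0.4513)

q' = (0.7255, 0.0373, 0.5182, 0.4513)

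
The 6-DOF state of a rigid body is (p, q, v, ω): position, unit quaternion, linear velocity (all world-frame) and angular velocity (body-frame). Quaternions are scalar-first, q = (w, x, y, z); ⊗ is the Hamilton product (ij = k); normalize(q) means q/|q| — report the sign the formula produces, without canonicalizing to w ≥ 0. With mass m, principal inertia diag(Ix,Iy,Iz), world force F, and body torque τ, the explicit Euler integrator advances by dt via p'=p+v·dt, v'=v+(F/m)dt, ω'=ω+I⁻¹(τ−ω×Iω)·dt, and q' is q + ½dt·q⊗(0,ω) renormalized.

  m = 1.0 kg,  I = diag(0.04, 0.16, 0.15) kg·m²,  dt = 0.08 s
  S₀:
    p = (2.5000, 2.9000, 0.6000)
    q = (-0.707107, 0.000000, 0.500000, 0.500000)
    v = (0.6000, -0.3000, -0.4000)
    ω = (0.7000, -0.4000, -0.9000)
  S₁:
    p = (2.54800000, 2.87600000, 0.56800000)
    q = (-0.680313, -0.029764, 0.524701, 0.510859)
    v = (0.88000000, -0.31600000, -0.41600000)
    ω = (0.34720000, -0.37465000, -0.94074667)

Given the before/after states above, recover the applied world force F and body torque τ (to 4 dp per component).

F = (3.5000, -0.2000, -0.2000)
τ = (-0.1800, 0.1200, -0.1100)

velocity change Δv = (0.28000000, -0.01600000, -0.01600000)
F = m·Δv/dt = (3.5000, -0.2000, -0.2000)
ω₁ − ω₀ = (-0.35280000, 0.02535000, -0.04074667)
gyro term ω₀×Iω₀ = (-0.0036, 0.0693, -0.0336)
I·α + gyro = (-0.1800, 0.1200, -0.1100)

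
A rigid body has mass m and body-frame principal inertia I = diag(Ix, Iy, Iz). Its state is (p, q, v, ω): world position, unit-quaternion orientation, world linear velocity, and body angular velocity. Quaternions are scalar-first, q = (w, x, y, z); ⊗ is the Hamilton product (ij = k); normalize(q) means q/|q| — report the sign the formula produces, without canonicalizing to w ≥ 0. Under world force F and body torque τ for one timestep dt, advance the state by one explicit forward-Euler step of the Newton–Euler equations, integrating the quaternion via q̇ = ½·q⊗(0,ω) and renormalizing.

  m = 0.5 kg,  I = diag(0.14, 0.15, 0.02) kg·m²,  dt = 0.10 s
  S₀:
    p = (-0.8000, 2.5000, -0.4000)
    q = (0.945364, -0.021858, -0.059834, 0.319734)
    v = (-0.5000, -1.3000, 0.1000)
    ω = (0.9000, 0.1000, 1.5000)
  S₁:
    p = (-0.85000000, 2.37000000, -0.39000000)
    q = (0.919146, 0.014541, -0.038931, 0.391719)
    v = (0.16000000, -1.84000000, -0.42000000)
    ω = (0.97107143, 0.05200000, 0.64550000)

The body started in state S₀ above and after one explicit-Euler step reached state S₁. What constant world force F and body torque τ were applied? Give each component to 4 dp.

Δv = v₁−v₀ = (0.66000000, -0.54000000, -0.52000000)
applied force F = (3.3000, -2.7000, -2.6000)
Δω = ω₁−ω₀ = (0.07107143, -0.04800000, -0.85450000)
applied torque τ = (0.0800, 0.0900, -0.1700)

F = (3.3000, -2.7000, -2.6000)
τ = (0.0800, 0.0900, -0.1700)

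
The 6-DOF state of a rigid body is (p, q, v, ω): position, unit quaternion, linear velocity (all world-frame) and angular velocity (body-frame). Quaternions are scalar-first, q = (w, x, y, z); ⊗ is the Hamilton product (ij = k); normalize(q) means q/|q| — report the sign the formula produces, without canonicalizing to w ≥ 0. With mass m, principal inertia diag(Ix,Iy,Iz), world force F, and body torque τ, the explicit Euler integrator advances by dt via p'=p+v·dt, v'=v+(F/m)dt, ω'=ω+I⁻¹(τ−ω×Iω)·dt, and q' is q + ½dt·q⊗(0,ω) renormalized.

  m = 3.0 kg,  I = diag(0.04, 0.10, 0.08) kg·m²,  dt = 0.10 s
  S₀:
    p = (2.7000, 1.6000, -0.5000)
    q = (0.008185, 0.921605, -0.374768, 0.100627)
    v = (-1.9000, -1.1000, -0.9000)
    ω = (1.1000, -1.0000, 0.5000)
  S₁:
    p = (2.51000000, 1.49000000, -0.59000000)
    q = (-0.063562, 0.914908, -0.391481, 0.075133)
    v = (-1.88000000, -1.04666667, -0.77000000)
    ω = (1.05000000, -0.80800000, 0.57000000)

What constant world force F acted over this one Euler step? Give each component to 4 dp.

Δv = v₁−v₀ = (0.02000000, 0.05333333, 0.13000000)
applied force F = (0.6000, 1.6000, 3.9000)

F = (0.6000, 1.6000, 3.9000)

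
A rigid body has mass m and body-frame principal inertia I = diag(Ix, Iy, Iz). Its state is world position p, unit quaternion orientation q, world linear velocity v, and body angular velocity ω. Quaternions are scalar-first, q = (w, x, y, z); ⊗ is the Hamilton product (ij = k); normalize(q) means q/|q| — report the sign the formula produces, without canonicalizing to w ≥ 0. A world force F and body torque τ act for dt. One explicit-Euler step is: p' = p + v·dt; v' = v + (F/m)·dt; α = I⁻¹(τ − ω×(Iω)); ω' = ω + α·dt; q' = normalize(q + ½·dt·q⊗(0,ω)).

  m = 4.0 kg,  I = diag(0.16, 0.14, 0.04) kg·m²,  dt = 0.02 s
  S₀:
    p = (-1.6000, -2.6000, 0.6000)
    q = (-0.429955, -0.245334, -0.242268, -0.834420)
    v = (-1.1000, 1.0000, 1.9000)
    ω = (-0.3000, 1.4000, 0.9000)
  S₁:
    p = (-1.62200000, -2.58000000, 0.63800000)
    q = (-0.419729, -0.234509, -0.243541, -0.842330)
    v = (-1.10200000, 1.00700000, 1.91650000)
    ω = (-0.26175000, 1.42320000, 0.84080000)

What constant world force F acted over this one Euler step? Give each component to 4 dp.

velocity change Δv = (-0.00200000, 0.00700000, 0.01650000)
m·(v₁−v₀)/dt = (-0.4000, 1.4000, 3.3000)

F = (-0.4000, 1.4000, 3.3000)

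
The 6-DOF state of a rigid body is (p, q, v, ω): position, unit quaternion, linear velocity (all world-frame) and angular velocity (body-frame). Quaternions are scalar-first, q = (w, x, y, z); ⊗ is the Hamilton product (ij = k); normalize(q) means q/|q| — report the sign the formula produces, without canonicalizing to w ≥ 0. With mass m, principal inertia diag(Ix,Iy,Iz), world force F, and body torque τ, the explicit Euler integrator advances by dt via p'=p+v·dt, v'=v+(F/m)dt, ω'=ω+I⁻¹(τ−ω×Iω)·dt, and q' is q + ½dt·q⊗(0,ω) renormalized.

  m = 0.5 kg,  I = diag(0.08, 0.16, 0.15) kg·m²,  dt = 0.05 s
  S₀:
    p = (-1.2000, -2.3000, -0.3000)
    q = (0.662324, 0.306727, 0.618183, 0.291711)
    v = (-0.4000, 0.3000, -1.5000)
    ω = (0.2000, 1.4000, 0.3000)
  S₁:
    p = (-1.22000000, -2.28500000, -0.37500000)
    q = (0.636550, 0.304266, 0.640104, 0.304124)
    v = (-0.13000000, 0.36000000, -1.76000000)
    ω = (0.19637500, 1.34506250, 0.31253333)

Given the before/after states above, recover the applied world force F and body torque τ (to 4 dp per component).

F = (2.7000, 0.6000, -2.6000)
τ = (-0.0100, -0.1800, 0.0600)

v₁ − v₀ = (0.27000000, 0.06000000, -0.26000000)
F = m·Δv/dt = (2.7000, 0.6000, -2.6000)
Δω = ω₁−ω₀ = (-0.00362500, -0.05493750, 0.01253333)
τ = I·(Δω/dt) + ω₀×(Iω₀) = (-0.0100, -0.1800, 0.0600)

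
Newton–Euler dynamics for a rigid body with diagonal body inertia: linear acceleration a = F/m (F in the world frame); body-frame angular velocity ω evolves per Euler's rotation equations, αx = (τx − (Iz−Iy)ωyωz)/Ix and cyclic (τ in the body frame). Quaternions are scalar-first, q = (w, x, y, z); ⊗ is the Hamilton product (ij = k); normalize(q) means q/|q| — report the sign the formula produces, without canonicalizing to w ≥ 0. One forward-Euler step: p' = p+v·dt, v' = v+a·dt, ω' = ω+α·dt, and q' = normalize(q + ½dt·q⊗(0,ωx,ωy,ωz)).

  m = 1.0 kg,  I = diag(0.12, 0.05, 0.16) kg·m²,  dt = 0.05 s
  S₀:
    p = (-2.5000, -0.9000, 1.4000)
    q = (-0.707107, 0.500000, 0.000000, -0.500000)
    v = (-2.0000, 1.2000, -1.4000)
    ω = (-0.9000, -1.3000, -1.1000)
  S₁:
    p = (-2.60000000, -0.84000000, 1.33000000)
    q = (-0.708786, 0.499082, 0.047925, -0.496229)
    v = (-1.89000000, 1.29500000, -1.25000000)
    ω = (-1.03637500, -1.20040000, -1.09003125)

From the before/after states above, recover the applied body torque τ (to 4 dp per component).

τ = (-0.1700, 0.0600, -0.0500)

Δω = ω₁−ω₀ = (-0.13637500, 0.09960000, 0.00996875)
ω₀×(Iω₀) = (0.1573, -0.0396, -0.0819)
I·α + gyro = (-0.1700, 0.0600, -0.0500)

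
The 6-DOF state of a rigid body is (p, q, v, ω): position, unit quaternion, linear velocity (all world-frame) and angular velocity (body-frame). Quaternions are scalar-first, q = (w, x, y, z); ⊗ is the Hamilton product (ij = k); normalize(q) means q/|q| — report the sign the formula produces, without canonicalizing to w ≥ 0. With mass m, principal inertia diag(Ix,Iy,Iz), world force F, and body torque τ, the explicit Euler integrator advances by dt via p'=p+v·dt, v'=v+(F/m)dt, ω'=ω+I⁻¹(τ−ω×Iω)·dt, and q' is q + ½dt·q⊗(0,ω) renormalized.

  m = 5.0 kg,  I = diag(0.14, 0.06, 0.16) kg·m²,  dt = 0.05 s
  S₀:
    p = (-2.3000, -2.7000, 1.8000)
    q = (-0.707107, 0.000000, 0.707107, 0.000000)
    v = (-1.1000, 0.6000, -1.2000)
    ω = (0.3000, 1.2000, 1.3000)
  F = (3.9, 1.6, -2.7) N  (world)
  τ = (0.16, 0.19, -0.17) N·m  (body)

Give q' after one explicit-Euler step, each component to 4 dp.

q' = (-0.7276, 0.0177, 0.6852, -0.0283)

Hamilton product q⊗(0,ω) = (-0.8485284, 0.7071070, -0.8485284, -1.1313712)
q + ½dt·q⊗(0,ω), renormalized = (-0.7276, 0.0177, 0.6852, -0.0283)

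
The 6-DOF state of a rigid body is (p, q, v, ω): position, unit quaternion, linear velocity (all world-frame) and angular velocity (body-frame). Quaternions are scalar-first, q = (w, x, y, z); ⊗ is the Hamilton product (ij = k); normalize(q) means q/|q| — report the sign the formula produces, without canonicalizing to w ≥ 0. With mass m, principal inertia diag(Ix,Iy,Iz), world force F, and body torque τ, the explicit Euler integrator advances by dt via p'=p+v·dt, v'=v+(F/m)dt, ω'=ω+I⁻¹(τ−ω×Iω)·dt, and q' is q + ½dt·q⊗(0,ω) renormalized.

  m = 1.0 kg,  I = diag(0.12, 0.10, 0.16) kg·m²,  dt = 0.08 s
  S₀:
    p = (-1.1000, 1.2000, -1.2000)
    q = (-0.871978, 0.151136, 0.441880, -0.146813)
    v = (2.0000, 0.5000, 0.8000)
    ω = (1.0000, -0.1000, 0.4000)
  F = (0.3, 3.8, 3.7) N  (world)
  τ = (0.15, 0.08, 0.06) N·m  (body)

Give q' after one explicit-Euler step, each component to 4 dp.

q' = (-0.8731, 0.1226, 0.4367, -0.1789)

q⊗(0,ω) = (-0.0482228, -0.7099073, -0.1200696, -0.8057848)
q' = normalize(q + ½dt·q⊗(0,ω)) = (-0.8731, 0.1226, 0.4367, -0.1789)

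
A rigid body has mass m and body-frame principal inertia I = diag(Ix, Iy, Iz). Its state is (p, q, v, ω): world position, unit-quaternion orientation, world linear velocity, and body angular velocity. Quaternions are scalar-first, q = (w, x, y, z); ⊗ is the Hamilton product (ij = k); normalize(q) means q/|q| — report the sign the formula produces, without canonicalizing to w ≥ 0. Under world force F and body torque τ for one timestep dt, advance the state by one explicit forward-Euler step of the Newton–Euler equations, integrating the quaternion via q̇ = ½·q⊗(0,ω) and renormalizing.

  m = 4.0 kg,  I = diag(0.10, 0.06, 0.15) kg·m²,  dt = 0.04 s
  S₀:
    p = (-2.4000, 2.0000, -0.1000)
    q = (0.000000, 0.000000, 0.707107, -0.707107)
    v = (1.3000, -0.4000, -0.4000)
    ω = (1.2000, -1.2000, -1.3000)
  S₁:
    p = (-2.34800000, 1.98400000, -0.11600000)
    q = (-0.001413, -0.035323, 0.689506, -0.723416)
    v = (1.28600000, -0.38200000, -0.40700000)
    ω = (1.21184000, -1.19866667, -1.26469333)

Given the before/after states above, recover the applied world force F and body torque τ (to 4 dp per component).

ω₁ − ω₀ = (0.01184000, 0.00133333, 0.03530667)
I·α + gyro = (0.1700, 0.0800, 0.1900)
velocity change Δv = (-0.01400000, 0.01800000, -0.00700000)
F = m·Δv/dt = (-1.4000, 1.8000, -0.7000)

F = (-1.4000, 1.8000, -0.7000)
τ = (0.1700, 0.0800, 0.1900)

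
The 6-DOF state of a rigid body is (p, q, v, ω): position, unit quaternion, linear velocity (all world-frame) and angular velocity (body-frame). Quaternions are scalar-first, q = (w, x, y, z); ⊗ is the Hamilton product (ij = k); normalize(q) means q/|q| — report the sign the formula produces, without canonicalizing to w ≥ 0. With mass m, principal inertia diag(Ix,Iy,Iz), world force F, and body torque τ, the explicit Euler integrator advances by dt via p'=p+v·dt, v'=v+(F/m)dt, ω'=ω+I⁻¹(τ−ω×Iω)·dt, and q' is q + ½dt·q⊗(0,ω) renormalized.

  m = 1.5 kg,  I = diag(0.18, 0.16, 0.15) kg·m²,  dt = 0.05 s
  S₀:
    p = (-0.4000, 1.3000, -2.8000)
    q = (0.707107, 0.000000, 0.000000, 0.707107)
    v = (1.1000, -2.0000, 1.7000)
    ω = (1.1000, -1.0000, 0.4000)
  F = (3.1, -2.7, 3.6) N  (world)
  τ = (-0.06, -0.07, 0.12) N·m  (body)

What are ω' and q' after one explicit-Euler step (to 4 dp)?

gyro term ω×Iω = (0.0040, 0.0132, 0.0220)
(τ − ω×Iω)/I = (-0.3556, -0.5200, 0.6533)
ω' = ω + α·dt = (1.0822, -1.0260, 0.4327)
Hamilton product q⊗(0,ω) = (-0.2828428, 1.4849247, 0.0707107, 0.2828428)
q' = normalize(q + ½dt·q⊗(0,ω)) = (0.6995, 0.0371, 0.0018, 0.7136)

ω' = (1.0822, -1.0260, 0.4327)
q' = (0.6995, 0.0371, 0.0018, 0.7136)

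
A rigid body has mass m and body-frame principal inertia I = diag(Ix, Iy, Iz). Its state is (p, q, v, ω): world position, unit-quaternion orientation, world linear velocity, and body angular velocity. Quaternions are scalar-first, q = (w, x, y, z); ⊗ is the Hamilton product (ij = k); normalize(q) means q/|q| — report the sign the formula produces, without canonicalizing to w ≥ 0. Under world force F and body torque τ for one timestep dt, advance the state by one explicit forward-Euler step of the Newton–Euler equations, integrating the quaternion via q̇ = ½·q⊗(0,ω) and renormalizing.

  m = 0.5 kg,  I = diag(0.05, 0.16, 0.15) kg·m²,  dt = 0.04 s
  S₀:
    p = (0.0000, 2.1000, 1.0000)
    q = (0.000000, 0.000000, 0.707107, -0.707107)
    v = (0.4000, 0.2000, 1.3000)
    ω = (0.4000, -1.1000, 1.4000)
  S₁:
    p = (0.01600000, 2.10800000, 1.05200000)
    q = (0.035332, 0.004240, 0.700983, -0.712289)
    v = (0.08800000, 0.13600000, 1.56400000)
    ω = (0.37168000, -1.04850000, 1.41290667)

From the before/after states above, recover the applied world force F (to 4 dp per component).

F = (-3.9000, -0.8000, 3.3000)

Δv = v₁−v₀ = (-0.31200000, -0.06400000, 0.26400000)
m·(v₁−v₀)/dt = (-3.9000, -0.8000, 3.3000)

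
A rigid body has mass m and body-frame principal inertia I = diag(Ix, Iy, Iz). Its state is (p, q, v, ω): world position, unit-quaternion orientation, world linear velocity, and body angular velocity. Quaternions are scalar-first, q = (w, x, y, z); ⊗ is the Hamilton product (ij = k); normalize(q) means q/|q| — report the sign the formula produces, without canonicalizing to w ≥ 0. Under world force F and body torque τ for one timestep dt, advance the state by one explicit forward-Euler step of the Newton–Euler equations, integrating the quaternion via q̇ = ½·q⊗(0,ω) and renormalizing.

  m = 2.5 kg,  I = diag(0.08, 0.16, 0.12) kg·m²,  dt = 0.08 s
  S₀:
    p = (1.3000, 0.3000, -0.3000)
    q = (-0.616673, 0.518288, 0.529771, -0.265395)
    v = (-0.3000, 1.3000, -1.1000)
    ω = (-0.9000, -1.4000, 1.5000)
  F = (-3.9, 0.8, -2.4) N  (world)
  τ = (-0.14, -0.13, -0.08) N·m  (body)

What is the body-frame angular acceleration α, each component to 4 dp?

α = (-2.8000, -1.1500, -1.5067)

gyro term ω×Iω = (0.0840, 0.0540, 0.1008)
α = I⁻¹(τ − ω×Iω) = (-2.8000, -1.1500, -1.5067)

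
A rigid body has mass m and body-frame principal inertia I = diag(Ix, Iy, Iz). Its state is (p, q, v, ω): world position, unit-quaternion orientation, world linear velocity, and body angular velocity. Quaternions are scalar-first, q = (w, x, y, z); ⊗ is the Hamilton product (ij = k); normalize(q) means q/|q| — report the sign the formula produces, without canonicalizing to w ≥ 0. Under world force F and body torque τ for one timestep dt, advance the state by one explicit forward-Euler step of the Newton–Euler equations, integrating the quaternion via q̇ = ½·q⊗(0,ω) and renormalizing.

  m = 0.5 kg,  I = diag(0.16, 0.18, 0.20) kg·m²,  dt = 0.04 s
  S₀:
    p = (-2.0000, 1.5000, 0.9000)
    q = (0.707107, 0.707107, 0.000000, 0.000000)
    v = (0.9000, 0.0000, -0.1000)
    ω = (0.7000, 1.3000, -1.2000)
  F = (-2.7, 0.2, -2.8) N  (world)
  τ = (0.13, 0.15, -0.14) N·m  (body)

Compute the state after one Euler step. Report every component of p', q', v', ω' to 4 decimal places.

p' = (-1.9640, 1.5000, 0.8960)
q' = (0.6967, 0.7165, 0.0353, 0.0014)
v' = (0.6840, 0.0160, -0.3240)
ω' = (0.7403, 1.3259, -1.2316)

linear accel F/m = (-5.4000, 0.4000, -5.6000)
p + v·dt = (-1.9640, 1.5000, 0.8960)
new velocity v' = (0.6840, 0.0160, -0.3240)
precession coupling ω×(Iω) = (-0.0312, 0.0336, 0.0182)
angular accel α = (1.0075, 0.6467, -0.7910)
ω + α·dt = (0.7403, 1.3259, -1.2316)
Hamilton product q⊗(0,ω) = (-0.4949749, 0.4949749, 1.7677675, 0.0707107)
updated quaternion q' = (0.6967, 0.7165, 0.0353, 0.0014)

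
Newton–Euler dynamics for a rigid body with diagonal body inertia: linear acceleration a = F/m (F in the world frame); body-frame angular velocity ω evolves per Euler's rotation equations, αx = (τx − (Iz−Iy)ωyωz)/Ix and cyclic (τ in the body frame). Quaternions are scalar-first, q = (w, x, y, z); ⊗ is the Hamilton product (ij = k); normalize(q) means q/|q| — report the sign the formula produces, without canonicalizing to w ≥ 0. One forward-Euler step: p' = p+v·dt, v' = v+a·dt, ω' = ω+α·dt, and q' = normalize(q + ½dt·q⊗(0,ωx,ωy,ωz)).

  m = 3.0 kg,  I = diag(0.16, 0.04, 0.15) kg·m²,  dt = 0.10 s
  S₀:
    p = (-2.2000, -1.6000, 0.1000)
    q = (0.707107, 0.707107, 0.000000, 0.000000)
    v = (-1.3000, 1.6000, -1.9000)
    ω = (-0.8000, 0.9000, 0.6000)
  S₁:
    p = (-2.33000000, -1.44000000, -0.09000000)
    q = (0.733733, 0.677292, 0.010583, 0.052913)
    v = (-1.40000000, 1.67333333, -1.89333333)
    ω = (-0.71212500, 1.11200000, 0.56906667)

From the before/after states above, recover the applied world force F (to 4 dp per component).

F = (-3.0000, 2.2000, 0.2000)

velocity change Δv = (-0.10000000, 0.07333333, 0.00666667)
F = m·Δv/dt = (-3.0000, 2.2000, 0.2000)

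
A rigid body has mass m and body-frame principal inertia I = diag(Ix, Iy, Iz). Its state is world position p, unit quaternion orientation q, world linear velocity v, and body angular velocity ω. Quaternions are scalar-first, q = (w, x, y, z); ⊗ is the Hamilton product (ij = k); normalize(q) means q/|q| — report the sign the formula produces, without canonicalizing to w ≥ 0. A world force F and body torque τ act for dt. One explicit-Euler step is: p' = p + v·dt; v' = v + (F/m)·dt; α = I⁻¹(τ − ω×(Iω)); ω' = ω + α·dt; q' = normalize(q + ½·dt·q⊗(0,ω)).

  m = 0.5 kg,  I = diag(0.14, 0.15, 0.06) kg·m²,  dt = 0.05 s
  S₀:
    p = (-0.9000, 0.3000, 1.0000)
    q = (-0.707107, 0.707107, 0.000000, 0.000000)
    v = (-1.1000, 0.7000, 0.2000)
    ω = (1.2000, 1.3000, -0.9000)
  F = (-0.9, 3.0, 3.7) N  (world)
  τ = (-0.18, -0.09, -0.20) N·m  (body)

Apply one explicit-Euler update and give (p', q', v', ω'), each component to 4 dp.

p' = (-0.9550, 0.3350, 1.0100)
q' = (-0.7274, 0.6851, -0.0071, 0.0388)
v' = (-1.1900, 1.0000, 0.5700)
ω' = (1.0981, 1.2988, -1.0797)

a = F/m = (-1.8000, 6.0000, 7.4000)
p + v·dt = (-0.9550, 0.3350, 1.0100)
new velocity v' = (-1.1900, 1.0000, 0.5700)
precession coupling ω×(Iω) = (0.1053, -0.0864, 0.0156)
angular accel α = (-2.0379, -0.0240, -3.5933)
ω' = ω + α·dt = (1.0981, 1.2988, -1.0797)
q⊗(0,ω) = (-0.8485284, -0.8485284, -0.2828428, 1.5556354)
updated quaternion q' = (-0.7274, 0.6851, -0.0071, 0.0388)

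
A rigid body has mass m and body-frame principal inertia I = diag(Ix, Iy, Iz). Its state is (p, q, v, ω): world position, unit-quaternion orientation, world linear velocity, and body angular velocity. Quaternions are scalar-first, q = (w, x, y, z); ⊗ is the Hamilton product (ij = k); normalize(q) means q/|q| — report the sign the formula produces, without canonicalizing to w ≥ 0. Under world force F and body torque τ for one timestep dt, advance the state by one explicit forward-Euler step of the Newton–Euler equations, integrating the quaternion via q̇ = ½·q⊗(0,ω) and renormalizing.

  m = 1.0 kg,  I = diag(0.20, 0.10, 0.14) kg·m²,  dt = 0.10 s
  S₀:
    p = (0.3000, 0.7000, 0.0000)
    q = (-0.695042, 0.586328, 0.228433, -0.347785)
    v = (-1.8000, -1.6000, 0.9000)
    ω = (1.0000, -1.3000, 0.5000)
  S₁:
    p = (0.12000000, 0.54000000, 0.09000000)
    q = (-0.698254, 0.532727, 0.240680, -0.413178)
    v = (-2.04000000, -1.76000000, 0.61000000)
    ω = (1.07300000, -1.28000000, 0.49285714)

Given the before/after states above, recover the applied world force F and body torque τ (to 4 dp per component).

ω₁ − ω₀ = (0.07300000, 0.02000000, -0.00714286)
precession coupling = (-0.0260, 0.0300, 0.1300)
I·α + gyro = (0.1200, 0.0500, 0.1200)
v₁ − v₀ = (-0.24000000, -0.16000000, -0.29000000)
applied force F = (-2.4000, -1.6000, -2.9000)

F = (-2.4000, -1.6000, -2.9000)
τ = (0.1200, 0.0500, 0.1200)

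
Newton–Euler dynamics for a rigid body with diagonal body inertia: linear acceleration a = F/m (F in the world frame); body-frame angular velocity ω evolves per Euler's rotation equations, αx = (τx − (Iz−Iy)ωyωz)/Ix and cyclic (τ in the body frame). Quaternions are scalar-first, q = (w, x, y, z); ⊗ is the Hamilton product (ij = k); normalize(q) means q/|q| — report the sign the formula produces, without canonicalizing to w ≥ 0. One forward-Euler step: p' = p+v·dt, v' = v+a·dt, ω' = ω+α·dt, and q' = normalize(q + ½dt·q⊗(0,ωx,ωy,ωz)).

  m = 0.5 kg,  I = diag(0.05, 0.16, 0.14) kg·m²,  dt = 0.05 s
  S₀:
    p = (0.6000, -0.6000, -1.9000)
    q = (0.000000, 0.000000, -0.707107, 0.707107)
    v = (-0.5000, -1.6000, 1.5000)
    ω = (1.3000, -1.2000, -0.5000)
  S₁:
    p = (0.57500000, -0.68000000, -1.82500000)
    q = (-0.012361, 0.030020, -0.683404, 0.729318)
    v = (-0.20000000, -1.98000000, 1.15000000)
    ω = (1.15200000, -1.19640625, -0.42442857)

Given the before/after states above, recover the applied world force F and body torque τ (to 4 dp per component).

F = (3.0000, -3.8000, -3.5000)
τ = (-0.1600, 0.0700, 0.0400)

velocity change Δv = (0.30000000, -0.38000000, -0.35000000)
applied force F = (3.0000, -3.8000, -3.5000)
Δω = ω₁−ω₀ = (-0.14800000, 0.00359375, 0.07557143)
gyro term ω₀×Iω₀ = (-0.0120, 0.0585, -0.1716)
applied torque τ = (-0.1600, 0.0700, 0.0400)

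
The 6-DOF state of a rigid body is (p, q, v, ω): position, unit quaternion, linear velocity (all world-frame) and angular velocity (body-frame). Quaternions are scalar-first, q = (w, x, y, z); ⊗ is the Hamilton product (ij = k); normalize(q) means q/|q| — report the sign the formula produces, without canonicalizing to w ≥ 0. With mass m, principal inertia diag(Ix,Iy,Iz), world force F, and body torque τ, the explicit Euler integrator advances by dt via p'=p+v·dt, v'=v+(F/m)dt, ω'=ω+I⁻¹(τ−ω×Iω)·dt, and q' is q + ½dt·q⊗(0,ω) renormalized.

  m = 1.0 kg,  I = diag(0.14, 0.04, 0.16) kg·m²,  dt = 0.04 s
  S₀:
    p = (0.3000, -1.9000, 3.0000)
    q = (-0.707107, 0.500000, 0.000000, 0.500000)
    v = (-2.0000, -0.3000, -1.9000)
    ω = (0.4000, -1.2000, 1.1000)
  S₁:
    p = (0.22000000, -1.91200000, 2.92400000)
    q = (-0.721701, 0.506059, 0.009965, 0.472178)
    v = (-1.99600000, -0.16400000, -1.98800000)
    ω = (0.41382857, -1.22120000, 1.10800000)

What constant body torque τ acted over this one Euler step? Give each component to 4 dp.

τ = (-0.1100, -0.0300, 0.0800)

ω₁ − ω₀ = (0.01382857, -0.02120000, 0.00800000)
τ = I·(Δω/dt) + ω₀×(Iω₀) = (-0.1100, -0.0300, 0.0800)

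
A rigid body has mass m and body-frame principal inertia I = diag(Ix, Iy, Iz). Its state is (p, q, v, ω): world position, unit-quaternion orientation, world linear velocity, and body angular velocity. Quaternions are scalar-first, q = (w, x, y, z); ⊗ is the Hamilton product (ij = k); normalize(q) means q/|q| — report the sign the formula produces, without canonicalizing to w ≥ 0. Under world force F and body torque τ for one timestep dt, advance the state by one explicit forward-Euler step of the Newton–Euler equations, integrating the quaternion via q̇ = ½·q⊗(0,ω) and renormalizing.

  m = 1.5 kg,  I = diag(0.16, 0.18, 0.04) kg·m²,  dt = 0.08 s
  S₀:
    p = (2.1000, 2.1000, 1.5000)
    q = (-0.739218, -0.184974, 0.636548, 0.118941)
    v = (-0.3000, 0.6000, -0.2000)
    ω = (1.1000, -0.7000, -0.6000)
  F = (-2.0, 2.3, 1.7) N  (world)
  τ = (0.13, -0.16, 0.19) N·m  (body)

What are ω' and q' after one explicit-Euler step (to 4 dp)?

α = I⁻¹(τ − ω×Iω) = (1.1800, -0.4489, 5.1350)
ω' = ω + α·dt = (1.1944, -0.7359, -0.1892)
q⊗(0,ω) = (0.7204196, -1.1118099, 0.5373033, -0.1271902)
q' = normalize(q + ½dt·q⊗(0,ω)) = (-0.7092, -0.2291, 0.6570, 0.1137)

ω' = (1.1944, -0.7359, -0.1892)
q' = (-0.7092, -0.2291, 0.6570, 0.1137)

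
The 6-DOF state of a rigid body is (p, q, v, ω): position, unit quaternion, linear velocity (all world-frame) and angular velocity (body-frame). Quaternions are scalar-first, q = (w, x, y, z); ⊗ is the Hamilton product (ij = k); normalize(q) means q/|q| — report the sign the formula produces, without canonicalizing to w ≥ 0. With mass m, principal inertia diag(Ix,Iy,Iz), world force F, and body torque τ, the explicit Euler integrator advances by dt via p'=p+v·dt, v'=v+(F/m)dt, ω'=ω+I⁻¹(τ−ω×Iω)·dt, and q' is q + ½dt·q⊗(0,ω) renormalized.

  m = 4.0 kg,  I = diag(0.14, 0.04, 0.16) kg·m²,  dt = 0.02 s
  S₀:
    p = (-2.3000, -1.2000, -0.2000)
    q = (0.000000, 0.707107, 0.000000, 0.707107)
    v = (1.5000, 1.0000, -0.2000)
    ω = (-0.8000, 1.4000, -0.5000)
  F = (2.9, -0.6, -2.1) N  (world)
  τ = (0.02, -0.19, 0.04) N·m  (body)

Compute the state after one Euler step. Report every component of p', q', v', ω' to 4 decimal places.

p + v·dt = (-2.2700, -1.1800, -0.2040)
v + (F/m)dt = (1.5145, 0.9970, -0.2105)
(τ − ω×Iω)/I = (0.7429, -4.5500, -0.4500)
new body rate ω' = (-0.7851, 1.3090, -0.5090)
2q̇ = q⊗(0,ω) = (0.9192391, -0.9899498, -0.2121321, 0.9899498)
q + ½dt·q⊗(0,ω), renormalized = (0.0092, 0.6971, -0.0021, 0.7169)

p' = (-2.2700, -1.1800, -0.2040)
q' = (0.0092, 0.6971, -0.0021, 0.7169)
v' = (1.5145, 0.9970, -0.2105)
ω' = (-0.7851, 1.3090, -0.5090)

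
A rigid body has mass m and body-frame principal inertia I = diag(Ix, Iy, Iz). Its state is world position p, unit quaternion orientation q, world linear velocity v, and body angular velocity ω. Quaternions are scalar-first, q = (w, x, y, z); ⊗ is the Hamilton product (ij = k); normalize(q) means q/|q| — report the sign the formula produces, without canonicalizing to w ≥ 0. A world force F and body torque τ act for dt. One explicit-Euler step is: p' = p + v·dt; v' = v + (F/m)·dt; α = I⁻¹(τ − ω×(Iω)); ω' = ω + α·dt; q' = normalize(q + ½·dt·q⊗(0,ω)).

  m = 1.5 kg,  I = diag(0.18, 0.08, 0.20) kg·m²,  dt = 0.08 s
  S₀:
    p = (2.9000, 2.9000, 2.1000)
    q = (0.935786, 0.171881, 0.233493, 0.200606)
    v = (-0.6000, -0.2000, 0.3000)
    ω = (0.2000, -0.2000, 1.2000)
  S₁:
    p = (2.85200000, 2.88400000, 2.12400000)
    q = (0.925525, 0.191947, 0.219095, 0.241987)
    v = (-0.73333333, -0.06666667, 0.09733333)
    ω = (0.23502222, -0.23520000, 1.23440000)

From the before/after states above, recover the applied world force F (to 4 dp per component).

v₁ − v₀ = (-0.13333333, 0.13333333, -0.20266667)
F = m·Δv/dt = (-2.5000, 2.5000, -3.8000)

F = (-2.5000, 2.5000, -3.8000)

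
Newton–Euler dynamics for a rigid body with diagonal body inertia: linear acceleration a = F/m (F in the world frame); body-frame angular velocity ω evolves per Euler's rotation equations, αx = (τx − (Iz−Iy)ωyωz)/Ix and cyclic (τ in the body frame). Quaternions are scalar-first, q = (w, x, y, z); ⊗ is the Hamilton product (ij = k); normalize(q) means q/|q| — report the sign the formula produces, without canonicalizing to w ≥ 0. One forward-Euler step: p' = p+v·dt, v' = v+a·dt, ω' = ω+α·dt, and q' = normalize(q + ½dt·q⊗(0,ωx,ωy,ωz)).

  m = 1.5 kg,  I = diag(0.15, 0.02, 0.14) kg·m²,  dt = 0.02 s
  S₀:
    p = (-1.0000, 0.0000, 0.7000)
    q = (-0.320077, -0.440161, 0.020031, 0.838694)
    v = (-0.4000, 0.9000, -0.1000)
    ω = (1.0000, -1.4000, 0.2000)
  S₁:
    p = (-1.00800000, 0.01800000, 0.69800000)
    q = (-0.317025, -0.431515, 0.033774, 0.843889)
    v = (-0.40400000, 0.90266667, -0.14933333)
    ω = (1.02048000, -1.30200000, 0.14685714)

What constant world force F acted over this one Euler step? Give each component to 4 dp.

velocity change Δv = (-0.00400000, 0.00266667, -0.04933333)
m·(v₁−v₀)/dt = (-0.3000, 0.2000, -3.7000)

F = (-0.3000, 0.2000, -3.7000)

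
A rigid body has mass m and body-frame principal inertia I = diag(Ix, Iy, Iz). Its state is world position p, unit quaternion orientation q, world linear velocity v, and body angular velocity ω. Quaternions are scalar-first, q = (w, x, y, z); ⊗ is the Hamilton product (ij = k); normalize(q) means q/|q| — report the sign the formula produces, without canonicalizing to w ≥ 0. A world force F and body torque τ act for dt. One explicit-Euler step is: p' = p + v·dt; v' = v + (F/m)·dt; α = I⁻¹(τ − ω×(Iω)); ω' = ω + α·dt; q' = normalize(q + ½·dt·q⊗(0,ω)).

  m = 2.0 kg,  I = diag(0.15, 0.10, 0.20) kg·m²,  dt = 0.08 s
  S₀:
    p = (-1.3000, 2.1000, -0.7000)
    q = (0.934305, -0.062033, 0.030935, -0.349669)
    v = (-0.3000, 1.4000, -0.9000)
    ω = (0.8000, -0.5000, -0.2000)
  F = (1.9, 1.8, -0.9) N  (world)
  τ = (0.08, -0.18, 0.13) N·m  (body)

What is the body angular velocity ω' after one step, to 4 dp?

ω×(Iω) gyroscopic = (0.0100, 0.0080, 0.0200)
angular accel α = (0.4667, -1.8800, 0.5500)
new body rate ω' = (0.8373, -0.6504, -0.1560)

ω' = (0.8373, -0.6504, -0.1560)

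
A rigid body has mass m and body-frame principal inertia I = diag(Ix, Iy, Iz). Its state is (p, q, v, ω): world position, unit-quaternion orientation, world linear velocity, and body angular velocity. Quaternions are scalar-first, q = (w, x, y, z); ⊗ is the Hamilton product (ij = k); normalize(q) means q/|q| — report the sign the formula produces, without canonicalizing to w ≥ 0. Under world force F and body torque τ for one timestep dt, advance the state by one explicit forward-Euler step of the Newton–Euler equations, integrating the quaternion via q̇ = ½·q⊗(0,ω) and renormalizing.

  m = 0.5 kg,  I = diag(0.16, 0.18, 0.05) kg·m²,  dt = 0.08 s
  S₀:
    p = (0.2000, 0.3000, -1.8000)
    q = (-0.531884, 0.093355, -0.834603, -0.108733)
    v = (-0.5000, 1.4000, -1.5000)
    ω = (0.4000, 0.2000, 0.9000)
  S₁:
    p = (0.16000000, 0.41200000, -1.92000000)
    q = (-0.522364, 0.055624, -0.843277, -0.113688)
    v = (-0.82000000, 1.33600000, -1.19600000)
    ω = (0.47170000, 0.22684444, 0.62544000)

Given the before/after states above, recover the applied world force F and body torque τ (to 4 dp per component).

F = (-2.0000, -0.4000, 1.9000)
τ = (0.1200, 0.1000, -0.1700)

velocity change Δv = (-0.32000000, -0.06400000, 0.30400000)
F = m·Δv/dt = (-2.0000, -0.4000, 1.9000)
Δω = ω₁−ω₀ = (0.07170000, 0.02684444, -0.27456000)
precession coupling = (-0.0234, 0.0396, 0.0016)
I·α + gyro = (0.1200, 0.1000, -0.1700)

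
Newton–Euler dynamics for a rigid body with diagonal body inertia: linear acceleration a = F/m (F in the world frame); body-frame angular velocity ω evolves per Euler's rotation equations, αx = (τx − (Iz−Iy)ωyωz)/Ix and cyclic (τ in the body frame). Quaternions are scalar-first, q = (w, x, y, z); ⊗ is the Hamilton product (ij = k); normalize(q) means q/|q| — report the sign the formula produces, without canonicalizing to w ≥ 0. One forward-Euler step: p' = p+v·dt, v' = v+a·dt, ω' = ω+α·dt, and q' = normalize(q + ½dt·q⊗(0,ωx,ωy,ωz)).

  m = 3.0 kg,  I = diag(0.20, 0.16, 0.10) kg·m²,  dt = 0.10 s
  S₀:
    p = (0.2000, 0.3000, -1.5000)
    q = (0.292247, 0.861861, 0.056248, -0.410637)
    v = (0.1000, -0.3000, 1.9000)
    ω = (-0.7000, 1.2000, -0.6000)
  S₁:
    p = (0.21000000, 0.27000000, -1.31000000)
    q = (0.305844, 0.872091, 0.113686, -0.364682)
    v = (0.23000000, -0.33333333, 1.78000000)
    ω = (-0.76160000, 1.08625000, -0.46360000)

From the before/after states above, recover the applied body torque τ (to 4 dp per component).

τ = (-0.0800, -0.1400, 0.1700)

rate change Δω = (-0.06160000, -0.11375000, 0.13640000)
gyro term ω₀×Iω₀ = (0.0432, 0.0420, 0.0336)
τ = I·(Δω/dt) + ω₀×(Iω₀) = (-0.0800, -0.1400, 0.1700)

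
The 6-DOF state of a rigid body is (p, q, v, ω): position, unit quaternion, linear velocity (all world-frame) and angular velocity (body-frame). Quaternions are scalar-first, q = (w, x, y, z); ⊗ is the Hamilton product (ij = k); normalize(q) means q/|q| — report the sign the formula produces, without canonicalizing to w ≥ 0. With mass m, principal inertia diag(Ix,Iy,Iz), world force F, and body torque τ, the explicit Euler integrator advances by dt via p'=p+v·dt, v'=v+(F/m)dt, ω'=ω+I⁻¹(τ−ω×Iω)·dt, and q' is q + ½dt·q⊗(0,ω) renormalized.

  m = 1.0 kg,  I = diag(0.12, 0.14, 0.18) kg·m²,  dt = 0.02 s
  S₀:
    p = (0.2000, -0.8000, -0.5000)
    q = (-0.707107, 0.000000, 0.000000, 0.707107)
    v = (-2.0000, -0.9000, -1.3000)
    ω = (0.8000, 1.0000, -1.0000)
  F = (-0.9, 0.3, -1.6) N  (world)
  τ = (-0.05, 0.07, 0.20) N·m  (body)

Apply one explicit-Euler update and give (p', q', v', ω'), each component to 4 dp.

p' = (0.1600, -0.8180, -0.5260)
q' = (-0.6999, -0.0127, -0.0014, 0.7141)
v' = (-2.0180, -0.8940, -1.3320)
ω' = (0.7983, 1.0031, -0.9796)

a = (-0.9000, 0.3000, -1.6000)
p + v·dt = (0.1600, -0.8180, -0.5260)
v + (F/m)dt = (-2.0180, -0.8940, -1.3320)
gyro term ω×Iω = (-0.0400, 0.0480, 0.0160)
α = I⁻¹(τ − ω×Iω) = (-0.0833, 0.1571, 1.0222)
new body rate ω' = (0.7983, 1.0031, -0.9796)
Hamilton product q⊗(0,ω) = (0.7071070, -1.2727926, -0.1414214, 0.7071070)
q' = normalize(q + ½dt·q⊗(0,ω)) = (-0.6999, -0.0127, -0.0014, 0.7141)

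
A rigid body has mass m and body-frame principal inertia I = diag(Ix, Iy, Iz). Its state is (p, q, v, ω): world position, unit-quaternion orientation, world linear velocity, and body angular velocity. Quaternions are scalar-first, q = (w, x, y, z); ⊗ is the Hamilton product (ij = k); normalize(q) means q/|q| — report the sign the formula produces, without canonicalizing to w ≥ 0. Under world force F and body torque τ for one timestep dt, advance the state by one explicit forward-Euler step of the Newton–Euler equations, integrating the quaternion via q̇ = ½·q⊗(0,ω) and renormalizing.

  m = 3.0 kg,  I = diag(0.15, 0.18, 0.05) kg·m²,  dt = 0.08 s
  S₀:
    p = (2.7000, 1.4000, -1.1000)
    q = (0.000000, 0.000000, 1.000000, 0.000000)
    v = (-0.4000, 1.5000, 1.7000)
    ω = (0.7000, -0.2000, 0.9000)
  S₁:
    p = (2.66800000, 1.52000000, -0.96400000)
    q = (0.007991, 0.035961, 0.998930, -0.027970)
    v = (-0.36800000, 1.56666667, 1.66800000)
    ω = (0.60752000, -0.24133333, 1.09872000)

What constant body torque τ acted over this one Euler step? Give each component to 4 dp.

τ = (-0.1500, -0.0300, 0.1200)

ω₁ − ω₀ = (-0.09248000, -0.04133333, 0.19872000)
precession coupling = (0.0234, 0.0630, -0.0042)
τ = I·(Δω/dt) + ω₀×(Iω₀) = (-0.1500, -0.0300, 0.1200)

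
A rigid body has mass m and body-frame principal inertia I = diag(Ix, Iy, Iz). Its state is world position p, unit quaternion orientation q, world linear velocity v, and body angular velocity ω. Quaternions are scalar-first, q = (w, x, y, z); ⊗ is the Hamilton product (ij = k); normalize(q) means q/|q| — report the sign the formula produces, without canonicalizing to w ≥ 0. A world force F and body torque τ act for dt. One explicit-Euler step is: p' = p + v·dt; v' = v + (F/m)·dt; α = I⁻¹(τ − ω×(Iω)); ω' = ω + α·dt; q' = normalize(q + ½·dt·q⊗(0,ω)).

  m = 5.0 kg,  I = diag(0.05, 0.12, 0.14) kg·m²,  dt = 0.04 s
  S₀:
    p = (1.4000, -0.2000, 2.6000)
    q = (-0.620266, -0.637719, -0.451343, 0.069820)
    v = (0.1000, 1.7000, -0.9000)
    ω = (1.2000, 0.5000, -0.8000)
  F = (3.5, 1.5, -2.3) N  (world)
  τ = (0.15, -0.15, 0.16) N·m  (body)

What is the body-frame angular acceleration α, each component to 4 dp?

ω×(Iω) gyroscopic = (-0.0080, 0.0864, 0.0420)
angular accel α = (3.1600, -1.9700, 0.8429)

α = (3.1600, -1.9700, 0.8429)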